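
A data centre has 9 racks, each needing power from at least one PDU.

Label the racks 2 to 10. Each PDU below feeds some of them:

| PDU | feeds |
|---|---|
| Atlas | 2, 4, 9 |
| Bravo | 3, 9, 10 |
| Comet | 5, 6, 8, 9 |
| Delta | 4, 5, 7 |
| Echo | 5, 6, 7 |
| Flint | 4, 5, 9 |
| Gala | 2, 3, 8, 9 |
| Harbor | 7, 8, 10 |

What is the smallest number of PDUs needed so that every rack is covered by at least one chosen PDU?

4

Atlas and Bravo and Comet and Harbor together: Atlas ∪ Bravo ∪ Comet ∪ Harbor = {2, 3, 4, 5, 6, 7, 8, 9, 10} — every rack is covered.
No 3 of the 8 PDUs cover everything (all 56 combinations miss at least one rack), so 4 is optimal.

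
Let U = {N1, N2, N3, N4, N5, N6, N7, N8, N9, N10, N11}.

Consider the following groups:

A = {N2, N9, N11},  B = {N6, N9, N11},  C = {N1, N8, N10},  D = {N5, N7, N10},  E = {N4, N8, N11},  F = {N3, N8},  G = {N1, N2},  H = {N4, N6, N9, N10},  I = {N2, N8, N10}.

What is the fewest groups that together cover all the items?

Take {B, D, E, F, G}. Their union is {N1, N2, N3, N4, N5, N6, N7, N8, N9, N10, N11}, which is all 11 items.
No 4 of the 9 groups cover everything (all 126 combinations miss at least one item), so 5 is optimal.

5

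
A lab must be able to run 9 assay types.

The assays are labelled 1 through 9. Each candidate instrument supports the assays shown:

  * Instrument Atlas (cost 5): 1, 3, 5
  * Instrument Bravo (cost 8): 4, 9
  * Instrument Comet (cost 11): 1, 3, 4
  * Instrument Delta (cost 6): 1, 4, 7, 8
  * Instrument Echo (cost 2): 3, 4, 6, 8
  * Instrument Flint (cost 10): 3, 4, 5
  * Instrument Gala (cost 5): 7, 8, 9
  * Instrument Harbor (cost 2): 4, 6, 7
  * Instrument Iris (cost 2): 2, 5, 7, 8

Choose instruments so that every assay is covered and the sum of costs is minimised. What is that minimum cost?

14

Atlas, Gala, Harbor, Iris together cover every assay (Atlas ∪ Gala ∪ Harbor ∪ Iris = {1, 2, 3, 4, 5, 6, 7, 8, 9}); total cost 5 + 5 + 2 + 2 = 14.
No covering selection has total cost below 14.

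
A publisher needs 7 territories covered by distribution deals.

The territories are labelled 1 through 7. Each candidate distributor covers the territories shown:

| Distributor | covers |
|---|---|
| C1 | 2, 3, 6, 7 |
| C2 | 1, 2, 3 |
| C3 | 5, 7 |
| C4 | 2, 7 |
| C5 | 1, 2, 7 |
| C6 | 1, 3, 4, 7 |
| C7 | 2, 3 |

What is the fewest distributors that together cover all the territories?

3

Take {C1, C3, C6}. Their union is {1, 2, 3, 4, 5, 6, 7}, which is all 7 territories.
Only C6 contains 4, so C6 is forced; the remaining 3 territories need at least 2 more distributors (each remaining distributor adds at most 2) — so at least 3 distributors are needed, and 3 is optimal.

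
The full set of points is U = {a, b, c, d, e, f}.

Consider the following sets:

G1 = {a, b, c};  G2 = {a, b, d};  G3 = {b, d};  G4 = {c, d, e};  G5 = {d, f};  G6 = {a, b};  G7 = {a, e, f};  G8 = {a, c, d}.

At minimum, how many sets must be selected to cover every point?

3

G2, G4, and G5 cover everything between them: the union {a, b, c, d, e, f} is all of U.
No 2 of the 8 sets cover everything (all 28 combinations miss at least one point), so 3 is optimal.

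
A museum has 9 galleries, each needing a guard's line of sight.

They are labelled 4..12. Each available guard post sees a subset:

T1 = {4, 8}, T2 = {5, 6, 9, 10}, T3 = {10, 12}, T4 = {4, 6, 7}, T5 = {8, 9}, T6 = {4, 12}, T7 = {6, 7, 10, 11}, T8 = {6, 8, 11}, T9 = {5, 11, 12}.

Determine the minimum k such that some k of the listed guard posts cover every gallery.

4

T2 and T4 and T6 and T8 together: T2 ∪ T4 ∪ T6 ∪ T8 = {4, 5, 6, 7, 8, 9, 10, 11, 12} — every gallery is covered.
No 3 of the 9 guard posts cover everything (all 84 combinations miss at least one gallery), so 4 is optimal.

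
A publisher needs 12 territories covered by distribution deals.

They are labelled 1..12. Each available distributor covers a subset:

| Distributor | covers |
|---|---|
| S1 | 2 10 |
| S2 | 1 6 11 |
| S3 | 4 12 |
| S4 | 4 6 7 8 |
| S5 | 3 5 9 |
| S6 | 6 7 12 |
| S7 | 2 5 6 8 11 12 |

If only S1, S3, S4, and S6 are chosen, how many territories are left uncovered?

5

Union of S1, S3, S4, S6 = {2, 4, 6, 7, 8, 10, 12}.
Not covered: 1, 3, 5, 9, 11 — 5 territories.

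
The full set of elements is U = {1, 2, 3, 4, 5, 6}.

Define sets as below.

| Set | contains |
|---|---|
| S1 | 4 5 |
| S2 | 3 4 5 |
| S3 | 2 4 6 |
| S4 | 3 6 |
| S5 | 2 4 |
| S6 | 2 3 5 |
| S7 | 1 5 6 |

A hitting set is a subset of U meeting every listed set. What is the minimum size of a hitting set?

3

Take H = {2, 3, 5}. Each listed set contains at least one of these, so H is a hitting set of size 3.
No choice of 2 elements meets every set, so 3 is the minimum.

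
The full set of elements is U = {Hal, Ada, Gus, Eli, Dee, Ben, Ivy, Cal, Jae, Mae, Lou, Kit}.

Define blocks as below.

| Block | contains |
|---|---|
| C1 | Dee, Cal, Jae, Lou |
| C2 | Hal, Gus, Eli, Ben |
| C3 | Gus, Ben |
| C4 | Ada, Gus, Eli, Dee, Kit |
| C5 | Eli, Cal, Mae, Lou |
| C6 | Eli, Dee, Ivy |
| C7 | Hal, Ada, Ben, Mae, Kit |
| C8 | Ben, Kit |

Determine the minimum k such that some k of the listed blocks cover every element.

4

C1 and C4 and C6 and C7 together: C1 ∪ C4 ∪ C6 ∪ C7 = {Hal, Ada, Gus, Eli, Dee, Ben, Ivy, Cal, Jae, Mae, Lou, Kit} — every element is covered.
No 3 of the 8 blocks cover everything (all 56 combinations miss at least one element), so 4 is optimal.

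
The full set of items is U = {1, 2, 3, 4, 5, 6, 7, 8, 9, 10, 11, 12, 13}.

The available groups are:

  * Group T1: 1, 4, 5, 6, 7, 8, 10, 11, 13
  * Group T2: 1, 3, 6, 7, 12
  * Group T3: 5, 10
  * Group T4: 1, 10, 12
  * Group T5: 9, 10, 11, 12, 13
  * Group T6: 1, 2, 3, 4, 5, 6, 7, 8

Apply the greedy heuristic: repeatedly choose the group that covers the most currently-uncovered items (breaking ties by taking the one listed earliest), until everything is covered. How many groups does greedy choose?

4

Greedy: pick T1 (covers 9 new) → pick T2 (covers 2 new) → pick T5 (covers 1 new) → pick T6 (covers 1 new). Total picks: 4.
(The true minimum cover uses only 2 groups, so greedy is not optimal here.)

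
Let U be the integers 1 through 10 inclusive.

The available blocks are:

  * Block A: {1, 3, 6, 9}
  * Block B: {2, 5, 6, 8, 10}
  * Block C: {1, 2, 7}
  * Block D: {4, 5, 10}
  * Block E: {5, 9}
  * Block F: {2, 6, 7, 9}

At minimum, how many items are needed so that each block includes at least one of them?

Take H = {1, 5, 7}. Each listed block contains at least one of these, so H is a hitting set of size 3.
No choice of 2 items meets every block, so 3 is the minimum.

3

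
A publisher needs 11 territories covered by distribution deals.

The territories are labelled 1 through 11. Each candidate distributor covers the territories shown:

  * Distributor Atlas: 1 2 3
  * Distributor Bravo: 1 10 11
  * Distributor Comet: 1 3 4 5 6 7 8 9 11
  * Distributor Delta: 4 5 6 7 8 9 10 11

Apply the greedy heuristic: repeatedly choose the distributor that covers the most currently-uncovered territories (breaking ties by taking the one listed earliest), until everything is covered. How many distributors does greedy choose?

Greedy: pick Comet (covers 9 new) → pick Atlas (covers 1 new) → pick Bravo (covers 1 new). Total picks: 3.
(The true minimum cover uses only 2 distributors, so greedy is not optimal here.)

3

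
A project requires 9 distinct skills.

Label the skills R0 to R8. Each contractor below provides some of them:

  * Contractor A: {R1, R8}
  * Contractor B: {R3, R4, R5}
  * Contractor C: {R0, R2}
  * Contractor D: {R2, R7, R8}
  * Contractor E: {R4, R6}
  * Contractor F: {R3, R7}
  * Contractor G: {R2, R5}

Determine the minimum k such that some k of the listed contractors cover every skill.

5

Take {A, C, E, F, G}. Their union is {R0, R1, R2, R3, R4, R5, R6, R7, R8}, which is all 9 skills.
No 4 of the 7 contractors cover everything (all 35 combinations miss at least one skill), so 5 is optimal.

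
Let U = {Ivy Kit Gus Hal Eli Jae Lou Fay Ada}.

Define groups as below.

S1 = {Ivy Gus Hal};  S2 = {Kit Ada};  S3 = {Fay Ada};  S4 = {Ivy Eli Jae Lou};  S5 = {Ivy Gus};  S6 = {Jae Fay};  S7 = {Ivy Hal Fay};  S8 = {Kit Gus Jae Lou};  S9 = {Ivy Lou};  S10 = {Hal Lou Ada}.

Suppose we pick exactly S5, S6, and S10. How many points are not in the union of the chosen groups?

Union of S5, S6, S10 = {Ivy, Gus, Hal, Jae, Lou, Fay, Ada}.
Not covered: Kit, Eli — 2 points.

2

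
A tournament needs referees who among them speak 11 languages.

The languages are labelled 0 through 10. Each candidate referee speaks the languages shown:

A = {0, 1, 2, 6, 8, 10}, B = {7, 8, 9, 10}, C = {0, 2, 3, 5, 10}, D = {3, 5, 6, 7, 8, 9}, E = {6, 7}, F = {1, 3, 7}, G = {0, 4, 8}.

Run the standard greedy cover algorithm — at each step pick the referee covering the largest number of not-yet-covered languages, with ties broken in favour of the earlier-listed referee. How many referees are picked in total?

Greedy: pick A (covers 6 new) → pick D (covers 4 new) → pick G (covers 1 new). Total picks: 3.

3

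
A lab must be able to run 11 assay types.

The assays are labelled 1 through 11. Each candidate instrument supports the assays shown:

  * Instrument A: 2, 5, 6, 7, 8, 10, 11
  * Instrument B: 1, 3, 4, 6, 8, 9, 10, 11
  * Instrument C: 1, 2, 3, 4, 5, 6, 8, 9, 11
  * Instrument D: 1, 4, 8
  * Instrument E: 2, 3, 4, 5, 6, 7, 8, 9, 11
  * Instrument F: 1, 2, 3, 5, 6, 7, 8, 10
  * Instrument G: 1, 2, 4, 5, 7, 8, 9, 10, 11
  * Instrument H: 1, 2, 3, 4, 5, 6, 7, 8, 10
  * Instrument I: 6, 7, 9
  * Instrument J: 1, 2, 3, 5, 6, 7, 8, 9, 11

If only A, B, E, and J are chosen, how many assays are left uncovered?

Union of A, B, E, J = {1, 2, 3, 4, 5, 6, 7, 8, 9, 10, 11} — that's every assay, so 0 are uncovered.

0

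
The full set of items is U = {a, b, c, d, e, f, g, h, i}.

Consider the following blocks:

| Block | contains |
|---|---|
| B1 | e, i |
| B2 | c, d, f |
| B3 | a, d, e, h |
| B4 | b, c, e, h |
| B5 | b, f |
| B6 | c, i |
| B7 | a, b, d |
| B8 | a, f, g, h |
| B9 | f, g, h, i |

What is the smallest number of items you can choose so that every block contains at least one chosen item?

The 4 items {a, b, c, i} hit every block.
No choice of 3 items meets every block, so 4 is the minimum.

4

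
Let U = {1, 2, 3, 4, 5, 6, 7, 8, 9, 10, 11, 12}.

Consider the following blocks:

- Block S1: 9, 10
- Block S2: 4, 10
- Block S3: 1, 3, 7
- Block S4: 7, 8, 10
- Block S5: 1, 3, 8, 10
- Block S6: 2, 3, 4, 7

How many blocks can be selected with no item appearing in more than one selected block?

2

S1, S3 are pairwise disjoint (S1={9,10}; S3={1,3,7}).
Every remaining block overlaps one of these, and no 3 of the listed blocks are pairwise disjoint, so 2 is the maximum.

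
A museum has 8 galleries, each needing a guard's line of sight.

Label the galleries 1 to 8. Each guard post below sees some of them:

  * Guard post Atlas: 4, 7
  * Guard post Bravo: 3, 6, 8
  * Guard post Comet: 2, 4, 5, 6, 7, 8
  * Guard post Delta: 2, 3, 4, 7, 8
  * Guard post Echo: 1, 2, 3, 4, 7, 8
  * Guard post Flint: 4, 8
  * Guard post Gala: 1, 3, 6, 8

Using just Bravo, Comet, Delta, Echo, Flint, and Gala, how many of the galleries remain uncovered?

0

Union of Bravo, Comet, Delta, Echo, Flint, Gala = {1, 2, 3, 4, 5, 6, 7, 8} — that's every gallery, so 0 are uncovered.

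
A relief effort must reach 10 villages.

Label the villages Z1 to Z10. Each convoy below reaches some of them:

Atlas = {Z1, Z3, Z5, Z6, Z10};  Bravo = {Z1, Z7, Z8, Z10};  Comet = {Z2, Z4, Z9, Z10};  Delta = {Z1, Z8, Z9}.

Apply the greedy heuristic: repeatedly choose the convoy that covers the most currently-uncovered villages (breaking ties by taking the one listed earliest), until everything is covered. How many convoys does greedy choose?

3

Greedy: pick Atlas (covers 5 new) → pick Comet (covers 3 new) → pick Bravo (covers 2 new). Total picks: 3.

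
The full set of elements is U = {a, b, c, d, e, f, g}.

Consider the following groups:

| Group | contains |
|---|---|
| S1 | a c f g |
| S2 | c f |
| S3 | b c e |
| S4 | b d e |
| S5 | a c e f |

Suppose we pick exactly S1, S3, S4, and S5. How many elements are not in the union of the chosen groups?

Union of S1, S3, S4, S5 = {a, b, c, d, e, f, g} — that's every element, so 0 are uncovered.

0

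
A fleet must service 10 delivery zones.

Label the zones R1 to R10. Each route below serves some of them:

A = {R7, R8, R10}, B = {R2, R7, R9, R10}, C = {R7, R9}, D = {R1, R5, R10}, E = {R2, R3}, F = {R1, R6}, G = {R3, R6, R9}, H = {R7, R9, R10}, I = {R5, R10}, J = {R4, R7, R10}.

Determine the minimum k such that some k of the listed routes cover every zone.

Take {A, D, E, G, J}. Their union is {R1, R2, R3, R4, R5, R6, R7, R8, R9, R10}, which is all 10 zones.
No 4 of the 10 routes cover everything (all 210 combinations miss at least one zone), so 5 is optimal.

5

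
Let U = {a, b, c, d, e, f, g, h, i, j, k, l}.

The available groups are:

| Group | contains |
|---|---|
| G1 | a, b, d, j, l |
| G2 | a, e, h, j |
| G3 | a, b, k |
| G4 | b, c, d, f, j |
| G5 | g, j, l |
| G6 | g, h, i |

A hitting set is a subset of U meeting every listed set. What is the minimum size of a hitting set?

Take T = {b, h, l}. Each listed group contains at least one of these, so T is a hitting set of size 3.
No choice of 2 elements meets every group, so 3 is the minimum.

3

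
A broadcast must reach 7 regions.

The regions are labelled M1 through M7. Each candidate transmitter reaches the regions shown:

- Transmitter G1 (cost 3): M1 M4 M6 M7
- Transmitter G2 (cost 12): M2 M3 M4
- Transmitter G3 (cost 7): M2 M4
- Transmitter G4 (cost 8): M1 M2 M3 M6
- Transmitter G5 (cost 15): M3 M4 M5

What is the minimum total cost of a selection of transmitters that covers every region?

G1, G3, G5 together cover every region (G1 ∪ G3 ∪ G5 = {M1, M2, M3, M4, M5, M6, M7}); total cost 3 + 7 + 15 = 25.
The greedy pick G1, G4, G5 costs 26; no covering selection beats 25.

25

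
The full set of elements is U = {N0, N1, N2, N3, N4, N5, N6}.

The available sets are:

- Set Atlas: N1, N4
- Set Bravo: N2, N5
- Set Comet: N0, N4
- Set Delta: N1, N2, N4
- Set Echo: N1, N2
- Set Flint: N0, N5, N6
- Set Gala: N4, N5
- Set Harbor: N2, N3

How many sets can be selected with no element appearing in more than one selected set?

Atlas, Flint, Harbor are pairwise disjoint (Atlas={N1,N4}; Flint={N0,N5,N6}; Harbor={N2,N3}).
Every remaining set overlaps one of these, and no 4 of the listed sets are pairwise disjoint, so 3 is the maximum.

3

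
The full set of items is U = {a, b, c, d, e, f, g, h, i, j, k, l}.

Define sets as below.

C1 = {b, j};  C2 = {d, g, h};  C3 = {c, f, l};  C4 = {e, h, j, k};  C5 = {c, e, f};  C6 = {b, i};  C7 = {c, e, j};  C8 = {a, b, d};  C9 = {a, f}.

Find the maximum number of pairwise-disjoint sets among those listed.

4

C2, C6, C7, C9 are pairwise disjoint (C2={d,g,h}; C6={b,i}; C7={c,e,j}; C9={a,f}).
Every remaining set overlaps one of these, and no 5 of the listed sets are pairwise disjoint, so 4 is the maximum.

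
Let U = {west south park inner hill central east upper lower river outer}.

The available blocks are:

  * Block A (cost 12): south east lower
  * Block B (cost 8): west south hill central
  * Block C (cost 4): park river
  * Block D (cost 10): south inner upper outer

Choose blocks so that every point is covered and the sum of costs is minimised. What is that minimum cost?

A, B, C, D together cover every point (A ∪ B ∪ C ∪ D = {west, south, park, inner, hill, central, east, upper, lower, river, outer}); total cost 12 + 8 + 4 + 10 = 34.
No covering selection has total cost below 34.

34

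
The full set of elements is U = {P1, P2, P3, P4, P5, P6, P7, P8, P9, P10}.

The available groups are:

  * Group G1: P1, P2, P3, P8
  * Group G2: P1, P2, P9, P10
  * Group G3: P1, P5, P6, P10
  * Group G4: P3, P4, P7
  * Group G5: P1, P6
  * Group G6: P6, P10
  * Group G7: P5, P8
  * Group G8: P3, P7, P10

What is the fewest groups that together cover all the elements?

4

Take {G2, G4, G6, G7}. Their union is {P1, P2, P3, P4, P5, P6, P7, P8, P9, P10}, which is all 10 elements.
No 3 of the 8 groups cover everything (all 56 combinations miss at least one element), so 4 is optimal.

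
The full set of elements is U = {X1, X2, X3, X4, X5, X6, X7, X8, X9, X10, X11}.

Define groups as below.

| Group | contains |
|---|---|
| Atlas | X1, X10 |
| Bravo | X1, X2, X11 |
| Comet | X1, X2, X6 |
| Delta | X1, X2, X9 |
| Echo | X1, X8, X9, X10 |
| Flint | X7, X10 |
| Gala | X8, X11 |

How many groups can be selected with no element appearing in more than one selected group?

3

Delta, Flint, Gala are pairwise disjoint (Delta={X1,X2,X9}; Flint={X7,X10}; Gala={X8,X11}).
Every remaining group overlaps one of these, and no 4 of the listed groups are pairwise disjoint, so 3 is the maximum.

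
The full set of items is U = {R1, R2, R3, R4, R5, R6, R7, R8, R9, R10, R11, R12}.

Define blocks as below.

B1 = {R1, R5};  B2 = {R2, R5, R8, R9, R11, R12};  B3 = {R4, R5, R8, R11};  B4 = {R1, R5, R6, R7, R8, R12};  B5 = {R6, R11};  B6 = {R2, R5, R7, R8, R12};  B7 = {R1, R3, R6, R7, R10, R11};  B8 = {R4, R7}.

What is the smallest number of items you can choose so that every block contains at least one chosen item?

3

H = {R4, R5, R6} meets every block (each contains at least one member of H), and |H| = 3.
The blocks B1, B5, B8 are pairwise disjoint, so any hitting set needs a separate item for each — at least 3. Hence 3 is optimal.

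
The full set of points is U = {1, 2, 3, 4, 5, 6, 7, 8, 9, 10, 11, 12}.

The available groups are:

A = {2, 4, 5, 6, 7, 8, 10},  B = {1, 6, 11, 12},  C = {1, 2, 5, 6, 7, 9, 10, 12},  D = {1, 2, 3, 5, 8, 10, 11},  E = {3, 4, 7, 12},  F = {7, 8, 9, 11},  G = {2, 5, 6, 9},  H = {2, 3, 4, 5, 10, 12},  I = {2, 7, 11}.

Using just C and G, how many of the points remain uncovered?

Union of C, G = {1, 2, 5, 6, 7, 9, 10, 12}.
Not covered: 3, 4, 8, 11 — 4 points.

4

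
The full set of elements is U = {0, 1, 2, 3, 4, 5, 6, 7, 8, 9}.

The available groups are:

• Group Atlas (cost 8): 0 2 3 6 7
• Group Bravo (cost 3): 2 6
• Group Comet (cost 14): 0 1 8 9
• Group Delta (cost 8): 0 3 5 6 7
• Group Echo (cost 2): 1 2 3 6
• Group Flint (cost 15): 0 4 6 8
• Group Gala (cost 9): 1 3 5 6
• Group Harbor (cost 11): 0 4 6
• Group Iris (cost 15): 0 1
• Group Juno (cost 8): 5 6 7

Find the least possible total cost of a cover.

35

Comet, Delta, Echo, Harbor together cover every element (Comet ∪ Delta ∪ Echo ∪ Harbor = {0, 1, 2, 3, 4, 5, 6, 7, 8, 9}); total cost 14 + 8 + 2 + 11 = 35.
No covering selection has total cost below 35.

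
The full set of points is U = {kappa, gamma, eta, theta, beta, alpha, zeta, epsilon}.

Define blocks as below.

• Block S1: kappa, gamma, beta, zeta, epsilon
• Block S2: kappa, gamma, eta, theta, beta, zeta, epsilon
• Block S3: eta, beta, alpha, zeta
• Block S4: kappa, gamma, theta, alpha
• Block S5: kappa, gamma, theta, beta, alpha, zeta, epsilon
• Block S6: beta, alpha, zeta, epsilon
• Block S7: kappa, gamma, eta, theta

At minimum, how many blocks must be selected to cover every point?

Take {S2, S4}. Their union is {kappa, gamma, eta, theta, beta, alpha, zeta, epsilon}, which is all 8 points.
No single block has all 8 points (the largest, S2, has 7), so 2 is optimal.

2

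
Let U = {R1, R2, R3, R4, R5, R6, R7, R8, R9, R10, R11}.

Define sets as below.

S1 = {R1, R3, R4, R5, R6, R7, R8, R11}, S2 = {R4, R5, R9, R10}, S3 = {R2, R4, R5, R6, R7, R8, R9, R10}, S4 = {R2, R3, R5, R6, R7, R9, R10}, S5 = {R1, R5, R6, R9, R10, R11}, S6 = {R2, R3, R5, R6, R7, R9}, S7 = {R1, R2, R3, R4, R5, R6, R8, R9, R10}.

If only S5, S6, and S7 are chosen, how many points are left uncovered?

Union of S5, S6, S7 = {R1, R2, R3, R4, R5, R6, R7, R8, R9, R10, R11} — that's every point, so 0 are uncovered.

0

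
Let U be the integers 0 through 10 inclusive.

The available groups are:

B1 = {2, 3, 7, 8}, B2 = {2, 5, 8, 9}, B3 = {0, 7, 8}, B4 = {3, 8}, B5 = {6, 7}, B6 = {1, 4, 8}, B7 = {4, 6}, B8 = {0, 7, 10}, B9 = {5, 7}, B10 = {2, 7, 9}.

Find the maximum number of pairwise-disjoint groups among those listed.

B4, B7, B10 are pairwise disjoint (B4={3,8}; B7={4,6}; B10={2,7,9}).
Every remaining group overlaps one of these, and no 4 of the listed groups are pairwise disjoint, so 3 is the maximum.

3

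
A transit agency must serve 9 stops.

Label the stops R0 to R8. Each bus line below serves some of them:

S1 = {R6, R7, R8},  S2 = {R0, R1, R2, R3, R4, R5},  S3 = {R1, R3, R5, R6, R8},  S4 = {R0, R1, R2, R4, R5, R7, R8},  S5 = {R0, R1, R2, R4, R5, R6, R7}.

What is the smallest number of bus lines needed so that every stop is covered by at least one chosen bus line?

2

Take {S3, S4}. Their union is {R0, R1, R2, R3, R4, R5, R6, R7, R8}, which is all 9 stops.
No single bus line has all 9 stops (the largest, S4, has 7), so 2 is optimal.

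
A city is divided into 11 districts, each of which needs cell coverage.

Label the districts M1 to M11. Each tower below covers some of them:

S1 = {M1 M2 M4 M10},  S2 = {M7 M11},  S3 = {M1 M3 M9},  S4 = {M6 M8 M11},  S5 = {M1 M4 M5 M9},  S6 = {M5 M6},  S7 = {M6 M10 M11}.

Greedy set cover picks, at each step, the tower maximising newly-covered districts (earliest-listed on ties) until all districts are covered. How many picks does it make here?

5

Greedy: pick S1 (covers 4 new) → pick S4 (covers 3 new) → pick S3 (covers 2 new) → pick S2 (covers 1 new) → pick S5 (covers 1 new). Total picks: 5.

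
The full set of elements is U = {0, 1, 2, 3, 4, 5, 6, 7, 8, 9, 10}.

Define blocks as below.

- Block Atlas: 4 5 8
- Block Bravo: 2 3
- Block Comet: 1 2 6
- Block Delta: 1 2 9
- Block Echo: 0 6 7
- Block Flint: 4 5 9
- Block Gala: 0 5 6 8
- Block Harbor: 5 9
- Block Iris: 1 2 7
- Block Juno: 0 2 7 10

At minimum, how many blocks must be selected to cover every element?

Atlas and Bravo and Comet and Flint and Juno together: Atlas ∪ Bravo ∪ Comet ∪ Flint ∪ Juno = {0, 1, 2, 3, 4, 5, 6, 7, 8, 9, 10} — every element is covered.
No 4 of the 10 blocks cover everything (all 210 combinations miss at least one element), so 5 is optimal.

5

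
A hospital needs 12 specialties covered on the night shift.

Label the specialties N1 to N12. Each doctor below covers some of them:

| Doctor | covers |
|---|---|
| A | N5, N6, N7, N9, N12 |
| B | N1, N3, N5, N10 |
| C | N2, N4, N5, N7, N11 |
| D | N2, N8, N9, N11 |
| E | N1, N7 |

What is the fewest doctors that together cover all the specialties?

4

A and B and C and D together: A ∪ B ∪ C ∪ D = {N1, N2, N3, N4, N5, N6, N7, N8, N9, N10, N11, N12} — every specialty is covered.
Only C contains N4, so C is forced; the remaining 7 specialties need at least 3 more doctors (each remaining doctor adds at most 3) — so at least 4 doctors are needed, and 4 is optimal.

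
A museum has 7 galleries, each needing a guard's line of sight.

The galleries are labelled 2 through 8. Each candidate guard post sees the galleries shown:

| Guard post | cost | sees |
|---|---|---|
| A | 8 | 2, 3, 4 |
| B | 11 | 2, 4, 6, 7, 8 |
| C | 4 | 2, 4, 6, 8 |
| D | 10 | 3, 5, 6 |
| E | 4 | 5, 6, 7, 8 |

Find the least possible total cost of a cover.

12

A, E together cover every gallery (A ∪ E = {2, 3, 4, 5, 6, 7, 8}); total cost 8 + 4 = 12.
The greedy pick C, E, A costs 16; no covering selection beats 12.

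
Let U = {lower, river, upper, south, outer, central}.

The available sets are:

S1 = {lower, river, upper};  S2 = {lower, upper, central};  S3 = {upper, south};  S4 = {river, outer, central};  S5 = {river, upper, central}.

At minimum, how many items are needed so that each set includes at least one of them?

2

Take H = {river, upper}. Each listed set contains at least one of these, so H is a hitting set of size 2.
The sets S3, S4 are pairwise disjoint, so any hitting set needs a separate item for each — at least 2. Hence 2 is optimal.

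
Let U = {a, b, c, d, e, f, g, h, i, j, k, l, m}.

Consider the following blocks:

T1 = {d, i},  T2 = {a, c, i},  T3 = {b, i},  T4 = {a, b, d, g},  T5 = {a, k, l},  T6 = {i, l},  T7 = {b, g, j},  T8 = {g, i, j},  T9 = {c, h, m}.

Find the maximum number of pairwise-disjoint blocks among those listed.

T1, T5, T7, T9 are pairwise disjoint (T1={d,i}; T5={a,k,l}; T7={b,g,j}; T9={c,h,m}).
Every remaining block overlaps one of these, and no 5 of the listed blocks are pairwise disjoint, so 4 is the maximum.

4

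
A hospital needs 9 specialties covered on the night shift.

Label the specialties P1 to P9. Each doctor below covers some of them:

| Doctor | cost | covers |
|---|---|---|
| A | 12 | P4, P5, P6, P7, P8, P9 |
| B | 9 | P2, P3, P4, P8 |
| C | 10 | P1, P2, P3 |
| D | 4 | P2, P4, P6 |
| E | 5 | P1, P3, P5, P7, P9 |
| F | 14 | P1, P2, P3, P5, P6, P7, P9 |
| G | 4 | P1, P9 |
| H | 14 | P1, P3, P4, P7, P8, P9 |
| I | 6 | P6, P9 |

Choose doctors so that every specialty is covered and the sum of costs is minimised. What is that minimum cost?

18

B, D, E together cover every specialty (B ∪ D ∪ E = {P1, P2, P3, P4, P5, P6, P7, P8, P9}); total cost 9 + 4 + 5 = 18.
No covering selection has total cost below 18.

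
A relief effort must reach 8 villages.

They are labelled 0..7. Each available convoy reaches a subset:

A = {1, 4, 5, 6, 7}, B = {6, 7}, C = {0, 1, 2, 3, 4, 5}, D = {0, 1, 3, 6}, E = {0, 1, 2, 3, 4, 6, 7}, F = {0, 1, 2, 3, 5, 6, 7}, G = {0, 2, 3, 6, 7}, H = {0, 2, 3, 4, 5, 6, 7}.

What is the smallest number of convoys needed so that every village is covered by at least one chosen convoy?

2

Take {F, H}. Their union is {0, 1, 2, 3, 4, 5, 6, 7}, which is all 8 villages.
No single convoy has all 8 villages (the largest, E, has 7), so 2 is optimal.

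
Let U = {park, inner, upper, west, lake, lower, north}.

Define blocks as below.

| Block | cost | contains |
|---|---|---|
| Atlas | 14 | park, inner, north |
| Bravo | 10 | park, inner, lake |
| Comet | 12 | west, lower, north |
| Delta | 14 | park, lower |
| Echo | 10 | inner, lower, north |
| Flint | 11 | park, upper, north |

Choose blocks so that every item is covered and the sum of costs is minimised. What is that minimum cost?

Bravo, Comet, Flint together cover every item (Bravo ∪ Comet ∪ Flint = {park, inner, upper, west, lake, lower, north}); total cost 10 + 12 + 11 = 33.
No covering selection has total cost below 33.

33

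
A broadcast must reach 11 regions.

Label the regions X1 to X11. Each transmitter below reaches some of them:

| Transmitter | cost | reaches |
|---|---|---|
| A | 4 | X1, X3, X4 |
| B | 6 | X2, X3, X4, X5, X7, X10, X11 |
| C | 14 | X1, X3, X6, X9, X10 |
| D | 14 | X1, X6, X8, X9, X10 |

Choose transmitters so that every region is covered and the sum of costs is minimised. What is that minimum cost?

B, D together cover every region (B ∪ D = {X1, X2, X3, X4, X5, X6, X7, X8, X9, X10, X11}); total cost 6 + 14 = 20.
No covering selection has total cost below 20.

20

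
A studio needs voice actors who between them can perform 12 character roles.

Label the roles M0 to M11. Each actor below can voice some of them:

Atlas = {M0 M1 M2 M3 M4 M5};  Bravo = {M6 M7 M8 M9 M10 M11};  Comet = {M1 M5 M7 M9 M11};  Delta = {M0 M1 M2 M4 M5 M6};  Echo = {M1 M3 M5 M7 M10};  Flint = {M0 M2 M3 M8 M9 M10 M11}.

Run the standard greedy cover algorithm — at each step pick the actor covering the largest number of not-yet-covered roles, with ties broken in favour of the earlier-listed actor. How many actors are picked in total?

Greedy: pick Flint (covers 7 new) → pick Delta (covers 4 new) → pick Bravo (covers 1 new). Total picks: 3.
(The true minimum cover uses only 2 actors, so greedy is not optimal here.)

3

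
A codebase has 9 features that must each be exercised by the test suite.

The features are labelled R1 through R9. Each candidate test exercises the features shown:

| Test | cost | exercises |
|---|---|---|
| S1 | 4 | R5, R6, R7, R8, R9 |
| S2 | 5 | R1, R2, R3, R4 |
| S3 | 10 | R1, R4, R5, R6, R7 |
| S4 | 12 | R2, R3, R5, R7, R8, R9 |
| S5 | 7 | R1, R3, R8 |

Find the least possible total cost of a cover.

S1, S2 together cover every feature (S1 ∪ S2 = {R1, R2, R3, R4, R5, R6, R7, R8, R9}); total cost 4 + 5 = 9.
No covering selection has total cost below 9.

9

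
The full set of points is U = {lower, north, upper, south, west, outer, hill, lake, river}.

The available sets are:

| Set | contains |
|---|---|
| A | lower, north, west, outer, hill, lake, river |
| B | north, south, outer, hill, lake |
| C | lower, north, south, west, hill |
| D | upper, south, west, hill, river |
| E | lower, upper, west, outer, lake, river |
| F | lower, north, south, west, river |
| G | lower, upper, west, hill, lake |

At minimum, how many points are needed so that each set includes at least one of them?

H = {west, lake} meets every set (each contains at least one member of H), and |H| = 2.
No single point lies in every set, so at least 2 are needed and 2 is optimal.

2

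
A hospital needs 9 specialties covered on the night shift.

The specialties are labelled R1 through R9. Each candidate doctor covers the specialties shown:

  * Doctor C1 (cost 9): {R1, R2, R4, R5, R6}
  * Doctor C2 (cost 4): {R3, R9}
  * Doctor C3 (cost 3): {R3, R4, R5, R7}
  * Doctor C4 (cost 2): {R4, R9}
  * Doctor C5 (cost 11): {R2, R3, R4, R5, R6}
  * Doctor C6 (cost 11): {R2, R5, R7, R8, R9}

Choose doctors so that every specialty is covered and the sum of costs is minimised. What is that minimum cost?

C1, C3, C6 together cover every specialty (C1 ∪ C3 ∪ C6 = {R1, R2, R3, R4, R5, R6, R7, R8, R9}); total cost 9 + 3 + 11 = 23.
The greedy pick C3, C4, C1, C6 costs 25; no covering selection beats 23.

23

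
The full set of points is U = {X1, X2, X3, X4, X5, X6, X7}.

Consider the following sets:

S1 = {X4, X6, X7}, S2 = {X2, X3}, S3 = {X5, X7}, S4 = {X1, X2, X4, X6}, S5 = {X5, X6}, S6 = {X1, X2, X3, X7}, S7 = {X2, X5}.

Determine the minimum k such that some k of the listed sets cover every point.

S4 and S5 and S6 together: S4 ∪ S5 ∪ S6 = {X1, X2, X3, X4, X5, X6, X7} — every point is covered.
No 2 of the 7 sets cover everything (all 21 combinations miss at least one point), so 3 is optimal.

3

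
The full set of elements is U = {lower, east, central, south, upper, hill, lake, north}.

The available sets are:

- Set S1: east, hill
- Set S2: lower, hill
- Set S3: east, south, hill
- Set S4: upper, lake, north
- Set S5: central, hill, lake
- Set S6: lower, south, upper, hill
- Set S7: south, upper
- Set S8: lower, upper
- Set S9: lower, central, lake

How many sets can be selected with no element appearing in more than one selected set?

S1, S7, S9 are pairwise disjoint (S1={east,hill}; S7={south,upper}; S9={lower,central,lake}).
Every remaining set overlaps one of these, and no 4 of the listed sets are pairwise disjoint, so 3 is the maximum.

3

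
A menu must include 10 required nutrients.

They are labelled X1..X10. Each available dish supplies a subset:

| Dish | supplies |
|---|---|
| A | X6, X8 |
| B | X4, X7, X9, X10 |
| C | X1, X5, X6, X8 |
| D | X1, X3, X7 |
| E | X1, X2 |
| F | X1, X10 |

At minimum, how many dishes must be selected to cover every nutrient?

B and C and D and E together: B ∪ C ∪ D ∪ E = {X1, X2, X3, X4, X5, X6, X7, X8, X9, X10} — every nutrient is covered.
Only D contains X3, so D is forced; the remaining 7 nutrients need at least 3 more dishes (each remaining dish adds at most 3) — so at least 4 dishes are needed, and 4 is optimal.

4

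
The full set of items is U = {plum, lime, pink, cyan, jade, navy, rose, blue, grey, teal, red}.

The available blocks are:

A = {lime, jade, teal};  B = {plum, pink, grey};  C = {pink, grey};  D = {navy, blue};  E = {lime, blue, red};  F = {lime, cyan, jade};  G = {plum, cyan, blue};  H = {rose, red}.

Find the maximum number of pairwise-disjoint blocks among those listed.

4

C, D, F, H are pairwise disjoint (C={pink,grey}; D={navy,blue}; F={lime,cyan,jade}; H={rose,red}).
Every remaining block overlaps one of these, and no 5 of the listed blocks are pairwise disjoint, so 4 is the maximum.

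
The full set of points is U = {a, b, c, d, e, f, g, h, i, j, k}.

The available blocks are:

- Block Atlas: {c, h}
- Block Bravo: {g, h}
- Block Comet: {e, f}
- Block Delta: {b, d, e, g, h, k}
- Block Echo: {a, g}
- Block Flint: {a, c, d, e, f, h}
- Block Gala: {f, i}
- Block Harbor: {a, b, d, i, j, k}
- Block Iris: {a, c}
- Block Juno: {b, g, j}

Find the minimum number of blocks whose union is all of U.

Take {Echo, Flint, Harbor}. Their union is {a, b, c, d, e, f, g, h, i, j, k}, which is all 11 points.
No 2 of the 10 blocks cover everything (all 45 combinations miss at least one point), so 3 is optimal.

3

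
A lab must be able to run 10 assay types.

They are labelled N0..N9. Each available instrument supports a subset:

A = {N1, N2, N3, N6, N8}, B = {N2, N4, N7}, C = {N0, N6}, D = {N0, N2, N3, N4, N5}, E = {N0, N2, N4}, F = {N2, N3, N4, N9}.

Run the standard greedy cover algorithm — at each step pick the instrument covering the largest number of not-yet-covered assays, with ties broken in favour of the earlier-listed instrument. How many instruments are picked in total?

4

Greedy: pick A (covers 5 new) → pick D (covers 3 new) → pick B (covers 1 new) → pick F (covers 1 new). Total picks: 4.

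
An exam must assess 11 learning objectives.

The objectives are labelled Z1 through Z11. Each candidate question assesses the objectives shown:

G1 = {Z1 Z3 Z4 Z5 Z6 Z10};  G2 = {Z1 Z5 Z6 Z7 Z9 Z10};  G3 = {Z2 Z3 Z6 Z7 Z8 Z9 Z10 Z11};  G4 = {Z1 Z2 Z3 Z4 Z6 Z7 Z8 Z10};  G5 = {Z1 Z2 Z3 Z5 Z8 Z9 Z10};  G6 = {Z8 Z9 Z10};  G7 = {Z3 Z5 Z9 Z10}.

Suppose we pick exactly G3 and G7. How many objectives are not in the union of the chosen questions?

2

Union of G3, G7 = {Z2, Z3, Z5, Z6, Z7, Z8, Z9, Z10, Z11}.
Not covered: Z1, Z4 — 2 objectives.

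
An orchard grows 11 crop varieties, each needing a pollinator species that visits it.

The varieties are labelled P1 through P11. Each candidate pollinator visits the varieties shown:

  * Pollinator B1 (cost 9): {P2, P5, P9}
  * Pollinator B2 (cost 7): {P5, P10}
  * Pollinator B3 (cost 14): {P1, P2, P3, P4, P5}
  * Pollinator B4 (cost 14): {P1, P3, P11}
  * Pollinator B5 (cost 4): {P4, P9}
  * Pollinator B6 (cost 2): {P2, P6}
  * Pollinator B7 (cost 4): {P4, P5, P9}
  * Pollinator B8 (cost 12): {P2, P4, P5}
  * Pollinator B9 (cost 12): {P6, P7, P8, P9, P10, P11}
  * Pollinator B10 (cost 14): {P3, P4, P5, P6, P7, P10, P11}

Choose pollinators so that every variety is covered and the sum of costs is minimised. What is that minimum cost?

26

B3, B9 together cover every variety (B3 ∪ B9 = {P1, P2, P3, P4, P5, P6, P7, P8, P9, P10, P11}); total cost 14 + 12 = 26.
The greedy pick B6, B7, B9, B3 costs 32; no covering selection beats 26.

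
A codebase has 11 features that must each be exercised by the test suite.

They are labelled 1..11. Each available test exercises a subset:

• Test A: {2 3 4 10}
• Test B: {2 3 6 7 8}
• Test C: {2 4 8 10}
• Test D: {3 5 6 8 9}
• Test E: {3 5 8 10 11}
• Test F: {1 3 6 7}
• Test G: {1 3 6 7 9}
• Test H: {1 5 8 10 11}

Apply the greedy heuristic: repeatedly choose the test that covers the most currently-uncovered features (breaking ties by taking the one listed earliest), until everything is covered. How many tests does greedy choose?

Greedy: pick B (covers 5 new) → pick H (covers 4 new) → pick A (covers 1 new) → pick D (covers 1 new). Total picks: 4.
(The true minimum cover uses only 3 tests, so greedy is not optimal here.)

4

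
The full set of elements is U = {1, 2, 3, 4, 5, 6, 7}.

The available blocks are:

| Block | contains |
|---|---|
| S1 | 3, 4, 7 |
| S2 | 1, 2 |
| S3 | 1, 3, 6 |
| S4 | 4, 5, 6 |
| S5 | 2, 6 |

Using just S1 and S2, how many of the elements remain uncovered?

2

Union of S1, S2 = {1, 2, 3, 4, 7}.
Not covered: 5, 6 — 2 elements.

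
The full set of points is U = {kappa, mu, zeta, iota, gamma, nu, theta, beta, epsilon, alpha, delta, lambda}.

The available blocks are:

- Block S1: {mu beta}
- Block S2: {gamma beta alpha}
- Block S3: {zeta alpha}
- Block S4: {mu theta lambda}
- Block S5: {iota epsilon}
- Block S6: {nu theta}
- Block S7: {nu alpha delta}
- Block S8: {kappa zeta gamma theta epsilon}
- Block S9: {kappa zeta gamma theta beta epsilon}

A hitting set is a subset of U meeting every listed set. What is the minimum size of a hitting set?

Take H = {theta, beta, epsilon, alpha}. Each listed block contains at least one of these, so H is a hitting set of size 4.
The blocks S1, S3, S5, S6 are pairwise disjoint, so any hitting set needs a separate point for each — at least 4. Hence 4 is optimal.

4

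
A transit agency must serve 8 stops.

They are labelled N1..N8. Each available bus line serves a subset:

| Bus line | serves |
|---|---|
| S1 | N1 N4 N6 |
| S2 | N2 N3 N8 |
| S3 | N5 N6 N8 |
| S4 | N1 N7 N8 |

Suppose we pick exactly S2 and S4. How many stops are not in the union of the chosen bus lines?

Union of S2, S4 = {N1, N2, N3, N7, N8}.
Not covered: N4, N5, N6 — 3 stops.

3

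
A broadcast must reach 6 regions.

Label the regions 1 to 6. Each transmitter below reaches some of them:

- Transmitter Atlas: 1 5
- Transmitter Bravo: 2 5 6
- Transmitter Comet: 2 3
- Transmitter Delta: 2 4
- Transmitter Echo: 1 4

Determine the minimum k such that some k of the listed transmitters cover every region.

3

Take {Bravo, Comet, Echo}. Their union is {1, 2, 3, 4, 5, 6}, which is all 6 regions.
Only Comet contains 3, so Comet is forced; the remaining 4 regions need at least 2 more transmitters (each remaining transmitter adds at most 2) — so at least 3 transmitters are needed, and 3 is optimal.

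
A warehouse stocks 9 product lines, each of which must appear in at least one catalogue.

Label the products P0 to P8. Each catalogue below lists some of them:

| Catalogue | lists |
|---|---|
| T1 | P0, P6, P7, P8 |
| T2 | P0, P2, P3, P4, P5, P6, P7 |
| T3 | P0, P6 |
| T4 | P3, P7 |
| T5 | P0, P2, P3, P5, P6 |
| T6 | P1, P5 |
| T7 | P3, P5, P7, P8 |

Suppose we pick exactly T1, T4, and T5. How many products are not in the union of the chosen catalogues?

Union of T1, T4, T5 = {P0, P2, P3, P5, P6, P7, P8}.
Not covered: P1, P4 — 2 products.

2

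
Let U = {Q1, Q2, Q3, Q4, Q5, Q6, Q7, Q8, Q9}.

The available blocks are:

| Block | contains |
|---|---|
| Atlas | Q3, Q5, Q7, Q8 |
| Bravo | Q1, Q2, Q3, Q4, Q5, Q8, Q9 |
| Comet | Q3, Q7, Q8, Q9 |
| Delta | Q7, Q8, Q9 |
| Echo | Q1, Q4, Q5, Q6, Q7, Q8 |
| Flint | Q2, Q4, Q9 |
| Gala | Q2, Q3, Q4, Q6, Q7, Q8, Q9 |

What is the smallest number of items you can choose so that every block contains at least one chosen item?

H = {Q4, Q8} meets every block (each contains at least one member of H), and |H| = 2.
The blocks Atlas, Flint are pairwise disjoint, so any hitting set needs a separate item for each — at least 2. Hence 2 is optimal.

2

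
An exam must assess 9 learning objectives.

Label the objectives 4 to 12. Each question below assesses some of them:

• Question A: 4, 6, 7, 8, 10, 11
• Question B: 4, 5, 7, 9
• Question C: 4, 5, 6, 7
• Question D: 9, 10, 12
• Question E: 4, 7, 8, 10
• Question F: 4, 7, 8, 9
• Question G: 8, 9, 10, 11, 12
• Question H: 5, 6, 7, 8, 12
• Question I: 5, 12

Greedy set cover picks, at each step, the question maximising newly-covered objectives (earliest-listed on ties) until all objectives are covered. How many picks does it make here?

Greedy: pick A (covers 6 new) → pick B (covers 2 new) → pick D (covers 1 new). Total picks: 3.
(The true minimum cover uses only 2 questions, so greedy is not optimal here.)

3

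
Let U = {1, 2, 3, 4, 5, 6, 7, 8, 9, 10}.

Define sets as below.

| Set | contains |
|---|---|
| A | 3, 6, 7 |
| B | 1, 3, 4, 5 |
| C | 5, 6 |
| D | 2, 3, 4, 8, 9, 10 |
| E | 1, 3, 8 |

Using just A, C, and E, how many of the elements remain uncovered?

4

Union of A, C, E = {1, 3, 5, 6, 7, 8}.
Not covered: 2, 4, 9, 10 — 4 elements.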